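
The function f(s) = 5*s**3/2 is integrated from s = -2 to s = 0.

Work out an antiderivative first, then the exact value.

Whatever form F(s) takes, F'(s) = f(s) is non-negotiable.
F(s) = 5*s**4/8 is an antiderivative of f.
Check: d/ds[5*s**4/8] = 5*s**3/2 = f(s).
F(0) = 0; F(-2) = 10.
Integral = F(0) - F(-2) = -10.

Antiderivative: F(s) = 5*s**4/8; value = -10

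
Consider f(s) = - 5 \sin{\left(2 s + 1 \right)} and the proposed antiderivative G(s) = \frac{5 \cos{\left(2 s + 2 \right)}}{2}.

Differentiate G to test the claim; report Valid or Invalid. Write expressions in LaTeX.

Invalid: d/ds[G] - f = 5 \sin{\left(2 s + 1 \right)} - 5 \sin{\left(2 s + 2 \right)}, which is not 0.

d/ds[G] = - 5 \sin{\left(2 s + 2 \right)}
d/ds[G] - f(s) = 5 \sin{\left(2 s + 1 \right)} - 5 \sin{\left(2 s + 2 \right)} != 0.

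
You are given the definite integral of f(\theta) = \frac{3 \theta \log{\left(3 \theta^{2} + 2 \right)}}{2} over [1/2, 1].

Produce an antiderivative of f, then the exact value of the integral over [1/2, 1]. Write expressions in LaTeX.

Antiderivative: F(\theta) = \frac{3 \theta^{2} \log{\left(3 \theta^{2} + 2 \right)} - 3 \theta^{2} + 2 \log{\left(3 \theta^{2} + 2 \right)}}{4}; value = - \frac{11 \log{\left(\frac{11}{4} \right)}}{16} - \frac{9}{16} + \frac{5 \log{\left(5 \right)}}{4}

Differentiate the proposed F(\theta) back; it has to land on f(\theta) exactly.
F(\theta) = \frac{3 \theta^{2} \log{\left(3 \theta^{2} + 2 \right)} - 3 \theta^{2} + 2 \log{\left(3 \theta^{2} + 2 \right)}}{4} is an antiderivative of f.
Check: d/d\theta[\frac{3 \theta^{2} \log{\left(3 \theta^{2} + 2 \right)} - 3 \theta^{2} + 2 \log{\left(3 \theta^{2} + 2 \right)}}{4}] = \frac{3 \theta \log{\left(3 \theta^{2} + 2 \right)}}{2} = f(\theta).
F(1) = - \frac{3}{4} + \frac{5 \log{\left(5 \right)}}{4}; F(1/2) = - \frac{3}{16} + \frac{11 \log{\left(\frac{11}{4} \right)}}{16}.
Integral = F(1) - F(1/2) = - \frac{11 \log{\left(\frac{11}{4} \right)}}{16} - \frac{9}{16} + \frac{5 \log{\left(5 \right)}}{4}.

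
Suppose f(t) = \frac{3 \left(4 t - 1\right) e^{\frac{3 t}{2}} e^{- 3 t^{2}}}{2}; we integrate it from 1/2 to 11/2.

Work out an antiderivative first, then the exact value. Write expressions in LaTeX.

Antiderivative: F(t) = - e^{\frac{3 t}{2}} e^{- 3 t^{2}}; value = 1 - e^{- \frac{165}{2}}

The substitution u = - 3 t^{2} + \frac{3 t}{2} works: f is exactly (dF/du)*(du/dt) for that inner function.
F(t) = - e^{\frac{3 t}{2}} e^{- 3 t^{2}} is an antiderivative of f.
Check: d/dt[- e^{\frac{3 t}{2}} e^{- 3 t^{2}}] = \frac{\left(12 t e^{\frac{3 t}{2}} - 3 e^{\frac{3 t}{2}}\right) e^{- 3 t^{2}}}{2}, which equals f(t).
F(11/2) = - \frac{1}{e^{\frac{165}{2}}}; F(1/2) = -1.
Integral = F(11/2) - F(1/2) = 1 - e^{- \frac{165}{2}}.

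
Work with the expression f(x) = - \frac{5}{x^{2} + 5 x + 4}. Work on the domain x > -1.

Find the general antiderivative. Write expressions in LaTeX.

F(x) = - \frac{5 \log{\left(x + 1 \right)}}{3} + \frac{5 \log{\left(x + 4 \right)}}{3} + C

Factor the denominator (\left(x + 1\right) \left(x + 4\right)) and decompose: f = \frac{5}{3 \left(x + 4\right)} - \frac{5}{3 \left(x + 1\right)}; each piece integrates to a log, atan, or power term.
Check: d/dx[- \frac{5 \log{\left(x + 1 \right)}}{3} + \frac{5 \log{\left(x + 4 \right)}}{3}] = - \frac{5}{x^{2} + 5 x + 4} = f(x).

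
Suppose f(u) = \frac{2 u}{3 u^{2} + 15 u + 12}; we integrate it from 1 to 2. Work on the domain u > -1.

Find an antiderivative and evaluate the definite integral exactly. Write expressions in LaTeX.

Antiderivative: F(u) = - \frac{2 \log{\left(u + 1 \right)}}{9} + \frac{8 \log{\left(u + 4 \right)}}{9}; value = - \frac{8 \log{\left(5 \right)}}{9} - \frac{2 \log{\left(3 \right)}}{9} + \frac{2 \log{\left(2 \right)}}{9} + \frac{8 \log{\left(6 \right)}}{9}

The denominator factors as 3 \left(u + 1\right) \left(u + 4\right); partial fractions split f into directly integrable pieces: \frac{8}{9 \left(u + 4\right)} - \frac{2}{9 \left(u + 1\right)}.
F(u) = - \frac{2 \log{\left(u + 1 \right)}}{9} + \frac{8 \log{\left(u + 4 \right)}}{9} is an antiderivative of f.
Check: d/du[- \frac{2 \log{\left(u + 1 \right)}}{9} + \frac{8 \log{\left(u + 4 \right)}}{9}] = \frac{2 u}{3 u^{2} + 15 u + 12} = f(u).
F(2) = - \frac{2 \log{\left(3 \right)}}{9} + \frac{8 \log{\left(6 \right)}}{9}; F(1) = - \frac{2 \log{\left(2 \right)}}{9} + \frac{8 \log{\left(5 \right)}}{9}.
Integral = F(2) - F(1) = - \frac{8 \log{\left(5 \right)}}{9} - \frac{2 \log{\left(3 \right)}}{9} + \frac{2 \log{\left(2 \right)}}{9} + \frac{8 \log{\left(6 \right)}}{9}.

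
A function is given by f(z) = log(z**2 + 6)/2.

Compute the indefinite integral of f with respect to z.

F(z) = z*log(z**2 + 6)/2 - z + sqrt(6)*atan(sqrt(6)*z/6) + C

An antiderivative F(z) passes only if d/dz[F] lands on f(z) exactly.
Check: d/dz[z*log(z**2 + 6)/2 - z + sqrt(6)*atan(sqrt(6)*z/6)] = log(z**2 + 6)/2 = f(z).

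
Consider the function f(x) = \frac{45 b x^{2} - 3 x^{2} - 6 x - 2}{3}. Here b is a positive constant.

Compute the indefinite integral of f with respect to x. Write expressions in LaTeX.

F(x) = 5 b x^{3} - \frac{x^{3}}{3} - x^{2} - \frac{2 x}{3} + C

For F(x) to be correct the identity F'(x) - f(x) = 0 must hold.
Check: d/dx[5 b x^{3} - \frac{x^{3}}{3} - x^{2} - \frac{2 x}{3}] = 15 b x^{2} - x^{2} - 2 x - \frac{2}{3}, which equals f(x).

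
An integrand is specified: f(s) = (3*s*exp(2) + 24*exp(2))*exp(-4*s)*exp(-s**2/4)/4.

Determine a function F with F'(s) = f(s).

f matches the chain-rule pattern g'(h)*h' with inner function h(s) = -s**2/4 - 4*s + 2; substituting u = h(s) collapses the integral.
Check: d/ds[-3*exp(-s**2/4 - 4*s + 2)/2] = (3*s + 24)*exp(2)*exp(-4*s)*exp(-s**2/4)/4, which equals f(s).

An antiderivative is F(s) = -3*exp(-s**2/4 - 4*s + 2)/2.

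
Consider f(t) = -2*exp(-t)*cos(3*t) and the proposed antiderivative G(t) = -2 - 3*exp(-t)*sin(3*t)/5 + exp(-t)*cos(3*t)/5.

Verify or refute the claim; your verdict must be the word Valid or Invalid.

Valid. The derivative of G reproduces f.

d/dt[G] = -2*exp(-t)*cos(3*t)
This equals f(t) exactly, so the claim holds.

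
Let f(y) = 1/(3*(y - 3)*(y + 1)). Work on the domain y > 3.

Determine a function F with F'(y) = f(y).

The denominator factors as 3*(y - 3)*(y + 1); partial fractions split f into directly integrable pieces: -1/(12*(y + 1)) + 1/(12*(y - 3)).
Check: d/dy[log(y - 3)/12 - log(y + 1)/12] = 1/(3*y**2 - 6*y - 9), which equals f(y).

An antiderivative is F(y) = log(y - 3)/12 - log(y + 1)/12.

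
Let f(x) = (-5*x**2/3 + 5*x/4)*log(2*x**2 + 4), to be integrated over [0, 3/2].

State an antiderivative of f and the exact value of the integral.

Antiderivative: F(x) = -5*x**3*log(2*x**2 + 4)/9 + 10*x**3/27 + 5*x**2*log(2*x**2 + 4)/8 - 5*x**2/8 - 20*x/9 + 5*log(x**2 + 2)/4 + 20*sqrt(2)*atan(sqrt(2)*x/2)/9; value = -335/96 - 15*log(17/2)/32 - 5*log(2)/4 + 5*log(17/4)/4 + 20*sqrt(2)*atan(3*sqrt(2)/4)/9

Since d/dx undoes antidifferentiation here, F'(x) = f(x) is required of F(x).
F(x) = -5*x**3*log(2*x**2 + 4)/9 + 10*x**3/27 + 5*x**2*log(2*x**2 + 4)/8 - 5*x**2/8 - 20*x/9 + 5*log(x**2 + 2)/4 + 20*sqrt(2)*atan(sqrt(2)*x/2)/9 is an antiderivative of f.
Check: d/dx[-5*x**3*log(2*x**2 + 4)/9 + 10*x**3/27 + 5*x**2*log(2*x**2 + 4)/8 - 5*x**2/8 - 20*x/9 + 5*log(x**2 + 2)/4 + 20*sqrt(2)*atan(sqrt(2)*x/2)/9] = -5*x**2*log(x**2 + 2)/3 - 5*x**2*log(2)/3 + 5*x*log(x**2 + 2)/4 + 5*x*log(2)/4, which equals f(x).
F(3/2) = -335/96 - 15*log(17/2)/32 + 5*log(17/4)/4 + 20*sqrt(2)*atan(3*sqrt(2)/4)/9; F(0) = 5*log(2)/4.
Integral = F(3/2) - F(0) = -335/96 - 15*log(17/2)/32 - 5*log(2)/4 + 5*log(17/4)/4 + 20*sqrt(2)*atan(3*sqrt(2)/4)/9.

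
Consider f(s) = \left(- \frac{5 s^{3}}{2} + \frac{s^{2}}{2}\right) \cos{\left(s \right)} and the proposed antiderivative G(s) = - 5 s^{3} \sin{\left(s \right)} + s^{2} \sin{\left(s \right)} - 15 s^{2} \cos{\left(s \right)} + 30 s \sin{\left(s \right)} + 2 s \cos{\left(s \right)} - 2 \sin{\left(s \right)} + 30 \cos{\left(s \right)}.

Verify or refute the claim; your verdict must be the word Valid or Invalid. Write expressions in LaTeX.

Invalid: d/ds[G] - f = - \frac{5 s^{3} \cos{\left(s \right)}}{2} + \frac{s^{2} \cos{\left(s \right)}}{2}, which is not 0.

d/ds[G] = - 5 s^{3} \cos{\left(s \right)} + s^{2} \cos{\left(s \right)}
d/ds[G] - f(s) = - \frac{5 s^{3} \cos{\left(s \right)}}{2} + \frac{s^{2} \cos{\left(s \right)}}{2} != 0.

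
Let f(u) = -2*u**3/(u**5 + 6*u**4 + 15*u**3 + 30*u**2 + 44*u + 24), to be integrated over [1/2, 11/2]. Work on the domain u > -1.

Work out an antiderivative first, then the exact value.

Antiderivative: F(u) = log(u + 1)/5 - 2*log(u + 2) + 27*log(u + 3)/13 - 9*log(u**2 + 4)/65 + 14*atan(u/2)/65; value = -2*log(15/2) - 27*log(7/2)/13 - 9*log(137/4)/65 - log(3/2)/5 - 14*atan(1/4)/65 + 9*log(17/4)/65 + 14*atan(11/4)/65 + log(13/2)/5 + 2*log(5/2) + 27*log(17/2)/13

The denominator factors as (u + 1)*(u + 2)*(u + 3)*(u**2 + 4); partial fractions split f into directly integrable pieces: -2*(9*u - 14)/(65*(u**2 + 4)) + 27/(13*(u + 3)) - 2/(u + 2) + 1/(5*(u + 1)).
F(u) = log(u + 1)/5 - 2*log(u + 2) + 27*log(u + 3)/13 - 9*log(u**2 + 4)/65 + 14*atan(u/2)/65 is an antiderivative of f.
Check: d/du[log(u + 1)/5 - 2*log(u + 2) + 27*log(u + 3)/13 - 9*log(u**2 + 4)/65 + 14*atan(u/2)/65] = -2*u**3/(u**5 + 6*u**4 + 15*u**3 + 30*u**2 + 44*u + 24) = f(u).
F(11/2) = -2*log(15/2) - 9*log(137/4)/65 + 14*atan(11/4)/65 + log(13/2)/5 + 27*log(17/2)/13; F(1/2) = -2*log(5/2) - 9*log(17/4)/65 + 14*atan(1/4)/65 + log(3/2)/5 + 27*log(7/2)/13.
Integral = F(11/2) - F(1/2) = -2*log(15/2) - 27*log(7/2)/13 - 9*log(137/4)/65 - log(3/2)/5 - 14*atan(1/4)/65 + 9*log(17/4)/65 + 14*atan(11/4)/65 + log(13/2)/5 + 2*log(5/2) + 27*log(17/2)/13.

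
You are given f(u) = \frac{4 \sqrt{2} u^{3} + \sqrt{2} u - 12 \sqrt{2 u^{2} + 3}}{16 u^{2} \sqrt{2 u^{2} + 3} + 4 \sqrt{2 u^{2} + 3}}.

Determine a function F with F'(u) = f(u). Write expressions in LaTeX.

An antiderivative is F(u) = \frac{\sqrt{2} \left(\sqrt{2 u^{2} + 3} - 6 \sqrt{2} \operatorname{atan}{\left(2 u \right)}\right)}{8}.

Differentiate the proposed F(u) back; it has to land on f(u) exactly.
Check: d/du[\frac{\sqrt{2} \left(\sqrt{2 u^{2} + 3} - 6 \sqrt{2} \operatorname{atan}{\left(2 u \right)}\right)}{8}] = \frac{4 \sqrt{2} u^{3} + \sqrt{2} u - 12 \sqrt{2 u^{2} + 3}}{16 u^{2} \sqrt{2 u^{2} + 3} + 4 \sqrt{2 u^{2} + 3}} = f(u).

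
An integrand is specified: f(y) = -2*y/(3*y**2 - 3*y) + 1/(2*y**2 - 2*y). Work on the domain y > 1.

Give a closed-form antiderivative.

The denominator factors as 6*y*(y - 1); partial fractions split f into directly integrable pieces: -1/(6*(y - 1)) - 1/(2*y).
Check: d/dy[-log(y)/2 - log(y - 1)/6] = (3 - 4*y)/(6*y**2 - 6*y), which equals f(y).

An antiderivative is F(y) = -log(y)/2 - log(y - 1)/6.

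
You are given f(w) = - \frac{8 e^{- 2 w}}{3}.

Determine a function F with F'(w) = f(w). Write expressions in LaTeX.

An antiderivative is F(w) = \frac{4 e^{- 2 w}}{3}.

Any candidate F(w) must reproduce f(w) exactly when differentiated.
Check: d/dw[\frac{4 e^{- 2 w}}{3}] = - \frac{8 e^{- 2 w}}{3} = f(w).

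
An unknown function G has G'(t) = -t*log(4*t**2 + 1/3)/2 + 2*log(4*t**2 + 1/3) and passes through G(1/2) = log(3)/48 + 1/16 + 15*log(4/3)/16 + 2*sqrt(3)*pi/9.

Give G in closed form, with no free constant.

Integrate term by term and add the pieces.
A general antiderivative is t**2/4 - 4*t + (-t**2/4 + 2*t)*log(4*t**2 + 1/3) - log(t**2 + 1/12)/48 + 2*sqrt(3)*atan(2*sqrt(3)*t)/3 + C.
The condition gives C = log(3)/48 + 1/16 + 15*log(4/3)/16 + 2*sqrt(3)*pi/9 - (-31/16 + log(3)/48 + 15*log(4/3)/16 + 2*sqrt(3)*pi/9) = 2.
So G(t) = (12*t**2 + 12*t*(8 - t)*log(4*t**2 + 1/3) - 192*t - log(t**2 + 1/12) + 32*sqrt(3)*atan(2*sqrt(3)*t) + 96)/48.
Check: d/dt[(12*t**2 + 12*t*(8 - t)*log(4*t**2 + 1/3) - 192*t - log(t**2 + 1/12) + 32*sqrt(3)*atan(2*sqrt(3)*t) + 96)/48] = -t*log(4*t**2 + 1/3)/2 + 2*log(4*t**2 + 1/3) = G'(t).

G(t) = (12*t**2 + 12*t*(8 - t)*log(4*t**2 + 1/3) - 192*t - log(t**2 + 1/12) + 32*sqrt(3)*atan(2*sqrt(3)*t) + 96)/48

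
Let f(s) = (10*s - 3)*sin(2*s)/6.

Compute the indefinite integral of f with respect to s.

F(s) = -5*s*cos(2*s)/6 + 5*sin(2*s)/12 + cos(2*s)/4 + C

Recover f(s) by differentiating a candidate F(s); any mismatch rules it out.
Check: d/ds[-5*s*cos(2*s)/6 + 5*sin(2*s)/12 + cos(2*s)/4] = 5*s*sin(2*s)/3 - sin(2*s)/2, which equals f(s).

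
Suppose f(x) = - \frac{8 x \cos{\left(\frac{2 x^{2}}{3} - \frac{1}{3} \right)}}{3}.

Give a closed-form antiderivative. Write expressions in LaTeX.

The substitution u = \frac{2 x^{2}}{3} - \frac{1}{3} works: f is exactly (dF/du)*(du/dx) for that inner function.
Check: d/dx[- 2 \sin{\left(\frac{2 x^{2}}{3} - \frac{1}{3} \right)}] = - \frac{8 x \cos{\left(\frac{2 x^{2}}{3} - \frac{1}{3} \right)}}{3} = f(x).

An antiderivative is F(x) = - 2 \sin{\left(\frac{2 x^{2}}{3} - \frac{1}{3} \right)}.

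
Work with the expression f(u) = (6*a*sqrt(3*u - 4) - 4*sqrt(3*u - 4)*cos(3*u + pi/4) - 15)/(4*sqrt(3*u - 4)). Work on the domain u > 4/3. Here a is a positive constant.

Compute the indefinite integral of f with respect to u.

F(u) = (9*a*u - 15*sqrt(3*u - 4) - 2*sin(3*u + pi/4))/6 + C

For F(u) to be correct the identity F'(u) - f(u) = 0 must hold.
Check: d/du[(9*a*u - 15*sqrt(3*u - 4) - 2*sin(3*u + pi/4))/6] = (6*a*sqrt(3*u - 4) - 4*sqrt(3*u - 4)*cos(3*u + pi/4) - 15)/(4*sqrt(3*u - 4)) = f(u).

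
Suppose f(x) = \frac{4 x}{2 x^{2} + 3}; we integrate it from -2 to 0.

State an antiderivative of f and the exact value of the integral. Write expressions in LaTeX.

f matches the chain-rule pattern g'(h)*h' with inner function h(x) = 4 x^{2} + 6; substituting u = h(x) collapses the integral.
F(x) = \log{\left(2 x^{2} + 3 \right)} is an antiderivative of f.
Check: d/dx[\log{\left(2 x^{2} + 3 \right)}] = \frac{4 x}{2 x^{2} + 3} = f(x).
F(0) = \log{\left(3 \right)}; F(-2) = \log{\left(11 \right)}.
Integral = F(0) - F(-2) = - \log{\left(22 \right)} + \log{\left(6 \right)}.

Antiderivative: F(x) = \log{\left(2 x^{2} + 3 \right)}; value = - \log{\left(22 \right)} + \log{\left(6 \right)}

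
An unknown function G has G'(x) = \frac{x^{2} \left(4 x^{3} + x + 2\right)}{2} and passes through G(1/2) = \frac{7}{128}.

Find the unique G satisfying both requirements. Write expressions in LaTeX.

G(x) = \frac{x^{6}}{3} + \frac{x^{4}}{8} + \frac{x^{3}}{3}

For G(x) to be correct, d/dx[G] must agree with the stated G'(x) identically.
A general antiderivative is \frac{x^{6}}{3} + \frac{x^{4}}{8} + \frac{x^{3}}{3} + C.
The condition gives C = \frac{7}{128} - (\frac{7}{128}) = 0.
So G(x) = \frac{x^{6}}{3} + \frac{x^{4}}{8} + \frac{x^{3}}{3}.
Check: d/dx[\frac{x^{6}}{3} + \frac{x^{4}}{8} + \frac{x^{3}}{3}] = 2 x^{5} + \frac{x^{3}}{2} + x^{2}, which equals G'(x).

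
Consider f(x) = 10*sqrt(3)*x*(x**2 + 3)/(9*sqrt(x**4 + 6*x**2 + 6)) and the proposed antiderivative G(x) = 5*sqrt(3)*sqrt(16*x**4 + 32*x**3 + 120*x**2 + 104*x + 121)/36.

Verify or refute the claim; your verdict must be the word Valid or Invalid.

Invalid: d/dx[G] - f = (40*sqrt(3)*x**3*sqrt(x**4 + 6*x**2 + 6) - 10*sqrt(3)*x**3*sqrt(16*x**4 + 32*x**3 + 120*x**2 + 104*x + 121) + 60*sqrt(3)*x**2*sqrt(x**4 + 6*x**2 + 6) + 150*sqrt(3)*x*sqrt(x**4 + 6*x**2 + 6) - 30*sqrt(3)*x*sqrt(16*x**4 + 32*x**3 + 120*x**2 + 104*x + 121) + 65*sqrt(3)*sqrt(x**4 + 6*x**2 + 6))/(9*sqrt(x**4 + 6*x**2 + 6)*sqrt(16*x**4 + 32*x**3 + 120*x**2 + 104*x + 121)), which is not 0.

d/dx[G] = (40*sqrt(3)*x**3 + 60*sqrt(3)*x**2 + 150*sqrt(3)*x + 65*sqrt(3))/(9*sqrt(16*x**4 + 32*x**3 + 120*x**2 + 104*x + 121))
d/dx[G] - f(x) = (40*sqrt(3)*x**3*sqrt(x**4 + 6*x**2 + 6) - 10*sqrt(3)*x**3*sqrt(16*x**4 + 32*x**3 + 120*x**2 + 104*x + 121) + 60*sqrt(3)*x**2*sqrt(x**4 + 6*x**2 + 6) + 150*sqrt(3)*x*sqrt(x**4 + 6*x**2 + 6) - 30*sqrt(3)*x*sqrt(16*x**4 + 32*x**3 + 120*x**2 + 104*x + 121) + 65*sqrt(3)*sqrt(x**4 + 6*x**2 + 6))/(9*sqrt(x**4 + 6*x**2 + 6)*sqrt(16*x**4 + 32*x**3 + 120*x**2 + 104*x + 121)) != 0.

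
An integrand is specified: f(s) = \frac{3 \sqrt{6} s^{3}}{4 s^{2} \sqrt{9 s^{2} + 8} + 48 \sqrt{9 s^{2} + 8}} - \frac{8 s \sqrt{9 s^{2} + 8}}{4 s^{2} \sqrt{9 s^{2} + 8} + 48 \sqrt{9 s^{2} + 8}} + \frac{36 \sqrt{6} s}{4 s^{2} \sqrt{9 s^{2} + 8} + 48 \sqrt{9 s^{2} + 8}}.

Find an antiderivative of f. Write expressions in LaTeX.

Integrate term by term and add the pieces.
Check: d/ds[\frac{\sqrt{\frac{3 s^{2}}{2} + \frac{4}{3}}}{2} - \log{\left(\frac{s^{2}}{2} + 6 \right)}] = \frac{3 \sqrt{6} s^{3} - 8 s \sqrt{9 s^{2} + 8} + 36 \sqrt{6} s}{4 s^{2} \sqrt{9 s^{2} + 8} + 48 \sqrt{9 s^{2} + 8}}, which equals f(s).

An antiderivative is F(s) = \frac{\sqrt{\frac{3 s^{2}}{2} + \frac{4}{3}}}{2} - \log{\left(\frac{s^{2}}{2} + 6 \right)}.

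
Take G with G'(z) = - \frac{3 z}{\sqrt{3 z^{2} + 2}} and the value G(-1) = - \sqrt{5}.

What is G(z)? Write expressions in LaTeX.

The substitution u = 3 z^{2} + 2 works: G'(z) is exactly (dG/du)*(du/dz) for that inner function.
A general antiderivative is - \sqrt{3 z^{2} + 2} + C.
The condition gives C = - \sqrt{5} - (- \sqrt{5}) = 0.
So G(z) = - \sqrt{3 z^{2} + 2}.
Check: d/dz[- \sqrt{3 z^{2} + 2}] = - \frac{3 z}{\sqrt{3 z^{2} + 2}} = G'(z).

G(z) = - \sqrt{3 z^{2} + 2}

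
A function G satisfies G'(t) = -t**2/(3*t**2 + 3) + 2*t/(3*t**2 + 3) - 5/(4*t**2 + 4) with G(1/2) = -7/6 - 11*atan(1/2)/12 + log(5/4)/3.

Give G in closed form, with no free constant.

G(t) = -t/3 + log(t**2 + 1)/3 - 11*atan(t)/12 - 1

The integrand splits into summands that can be handled one at a time.
A general antiderivative is -t/3 + log(t**2 + 1)/3 - 11*atan(t)/12 + C.
The condition gives C = -7/6 - 11*atan(1/2)/12 + log(5/4)/3 - (-11*atan(1/2)/12 - 1/6 + log(5/4)/3) = -1.
So G(t) = -t/3 + log(t**2 + 1)/3 - 11*atan(t)/12 - 1.
Check: d/dt[-t/3 + log(t**2 + 1)/3 - 11*atan(t)/12 - 1] = (-4*t**2 + 8*t - 15)/(12*t**2 + 12), which equals G'(t).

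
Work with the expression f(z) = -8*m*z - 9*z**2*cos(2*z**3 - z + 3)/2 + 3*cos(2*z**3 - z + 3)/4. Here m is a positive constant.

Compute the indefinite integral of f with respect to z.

F(z) = (-16*m*z**2 - 3*sin(2*z**3 - z + 3))/4 + C

The integrand splits into summands that can be handled one at a time.
Check: d/dz[(-16*m*z**2 - 3*sin(2*z**3 - z + 3))/4] = -8*m*z - 9*z**2*cos(2*z**3 - z + 3)/2 + 3*cos(2*z**3 - z + 3)/4 = f(z).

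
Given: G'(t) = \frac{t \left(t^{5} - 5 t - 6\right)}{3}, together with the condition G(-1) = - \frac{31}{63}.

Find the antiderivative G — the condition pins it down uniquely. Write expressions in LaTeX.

Differentiate the proposed G(t) back; it has to land on the given G'(t).
A general antiderivative is \frac{t^{7}}{21} - \frac{5 t^{3}}{9} - t^{2} + C.
The condition gives C = - \frac{31}{63} - (- \frac{31}{63}) = 0.
So G(t) = \frac{t^{7}}{21} - \frac{5 t^{3}}{9} - t^{2}.
Check: d/dt[\frac{t^{7}}{21} - \frac{5 t^{3}}{9} - t^{2}] = \frac{t^{6}}{3} - \frac{5 t^{2}}{3} - 2 t, which equals G'(t).

G(t) = \frac{t^{7}}{21} - \frac{5 t^{3}}{9} - t^{2}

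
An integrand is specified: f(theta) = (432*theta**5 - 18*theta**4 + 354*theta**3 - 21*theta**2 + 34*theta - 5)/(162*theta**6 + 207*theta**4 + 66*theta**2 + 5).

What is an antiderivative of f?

An antiderivative is F(theta) = (3*log(2*theta**2 + 2/3) + log(2*theta**2 + 5/3) - atan(3*theta))/3.

Check any antiderivative F(theta) by computing F'(theta) and comparing it with f(theta).
Check: d/dtheta[(3*log(2*theta**2 + 2/3) + log(2*theta**2 + 5/3) - atan(3*theta))/3] = (432*theta**5 - 18*theta**4 + 354*theta**3 - 21*theta**2 + 34*theta - 5)/(162*theta**6 + 207*theta**4 + 66*theta**2 + 5) = f(theta).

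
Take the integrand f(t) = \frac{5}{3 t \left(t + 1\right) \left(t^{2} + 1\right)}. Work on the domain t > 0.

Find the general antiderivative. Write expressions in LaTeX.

The denominator factors as 3 t \left(t + 1\right) \left(t^{2} + 1\right); partial fractions split f into directly integrable pieces: - \frac{5 \left(t + 1\right)}{6 \left(t^{2} + 1\right)} - \frac{5}{6 \left(t + 1\right)} + \frac{5}{3 t}.
Check: d/dt[\frac{5 \log{\left(t \right)}}{3} - \frac{5 \log{\left(t + 1 \right)}}{6} - \frac{5 \log{\left(t^{2} + 1 \right)}}{12} - \frac{5 \operatorname{atan}{\left(t \right)}}{6}] = \frac{5}{3 t^{4} + 3 t^{3} + 3 t^{2} + 3 t}, which equals f(t).

F(t) = \frac{5 \log{\left(t \right)}}{3} - \frac{5 \log{\left(t + 1 \right)}}{6} - \frac{5 \log{\left(t^{2} + 1 \right)}}{12} - \frac{5 \operatorname{atan}{\left(t \right)}}{6} + C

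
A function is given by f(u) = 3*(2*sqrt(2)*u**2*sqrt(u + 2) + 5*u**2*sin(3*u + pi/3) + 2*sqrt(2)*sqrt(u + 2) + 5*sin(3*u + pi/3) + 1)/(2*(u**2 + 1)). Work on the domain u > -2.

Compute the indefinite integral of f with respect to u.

F(u) = 2*u*sqrt(2*u + 4) + 4*sqrt(2*u + 4) - 5*cos(3*u + pi/3)/2 + 3*atan(u)/2 + C

A candidate is checked by its d/du: the result must match f(u).
Check: d/du[2*u*sqrt(2*u + 4) + 4*sqrt(2*u + 4) - 5*cos(3*u + pi/3)/2 + 3*atan(u)/2] = (6*sqrt(2)*u**3 + 15*u**2*sqrt(u + 2)*sin(3*u + pi/3) + 12*sqrt(2)*u**2 + 6*sqrt(2)*u + 15*sqrt(u + 2)*sin(3*u + pi/3) + 3*sqrt(u + 2) + 12*sqrt(2))/(2*u**2*sqrt(u + 2) + 2*sqrt(u + 2)), which equals f(u).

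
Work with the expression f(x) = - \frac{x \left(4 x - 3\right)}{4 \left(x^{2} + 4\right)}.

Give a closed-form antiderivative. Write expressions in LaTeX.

An antiderivative is F(x) = - x + \frac{3 \log{\left(x^{2} + 4 \right)}}{8} + 2 \operatorname{atan}{\left(\frac{x}{2} \right)}.

Recover f(x) by differentiating a candidate F(x); any mismatch rules it out.
Check: d/dx[- x + \frac{3 \log{\left(x^{2} + 4 \right)}}{8} + 2 \operatorname{atan}{\left(\frac{x}{2} \right)}] = \frac{- 4 x^{2} + 3 x}{4 x^{2} + 16}, which equals f(x).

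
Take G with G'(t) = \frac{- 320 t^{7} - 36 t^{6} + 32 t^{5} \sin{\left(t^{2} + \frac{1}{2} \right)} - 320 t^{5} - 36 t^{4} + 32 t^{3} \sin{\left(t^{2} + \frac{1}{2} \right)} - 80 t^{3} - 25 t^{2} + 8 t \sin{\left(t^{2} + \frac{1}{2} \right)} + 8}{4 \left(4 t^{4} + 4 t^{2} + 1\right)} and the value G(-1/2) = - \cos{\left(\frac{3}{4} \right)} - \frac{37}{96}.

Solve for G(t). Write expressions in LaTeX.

G(t) = - 5 t^{4} - \frac{3 t^{3}}{4} + \frac{2 t}{2 t^{2} + 1} - \cos{\left(t^{2} + \frac{1}{2} \right)} + \frac{1}{2}

A first test for any G(t): its t-derivative must equal the given G'(t).
A general antiderivative is - 5 t^{4} - \frac{3 t^{3}}{4} + \frac{2 t}{2 t^{2} + 1} - \cos{\left(t^{2} + \frac{1}{2} \right)} - \frac{3}{2} + C.
The condition gives C = - \cos{\left(\frac{3}{4} \right)} - \frac{37}{96} - (- \frac{229}{96} - \cos{\left(\frac{3}{4} \right)}) = 2.
So G(t) = - 5 t^{4} - \frac{3 t^{3}}{4} + \frac{2 t}{2 t^{2} + 1} - \cos{\left(t^{2} + \frac{1}{2} \right)} + \frac{1}{2}.
Check: d/dt[- 5 t^{4} - \frac{3 t^{3}}{4} + \frac{2 t}{2 t^{2} + 1} - \cos{\left(t^{2} + \frac{1}{2} \right)} + \frac{1}{2}] = \frac{- 320 t^{7} - 36 t^{6} + 32 t^{5} \sin{\left(t^{2} + \frac{1}{2} \right)} - 320 t^{5} - 36 t^{4} + 32 t^{3} \sin{\left(t^{2} + \frac{1}{2} \right)} - 80 t^{3} - 25 t^{2} + 8 t \sin{\left(t^{2} + \frac{1}{2} \right)} + 8}{16 t^{4} + 16 t^{2} + 4}, which equals G'(t).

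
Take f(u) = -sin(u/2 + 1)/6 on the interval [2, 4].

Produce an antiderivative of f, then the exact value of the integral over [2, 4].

Differentiate the proposed F(u) back; it has to land on f(u) exactly.
F(u) = cos(u/2 + 1)/3 is an antiderivative of f.
Check: d/du[cos(u/2 + 1)/3] = -sin(u/2 + 1)/6 = f(u).
F(4) = cos(3)/3; F(2) = cos(2)/3.
Integral = F(4) - F(2) = cos(3)/3 - cos(2)/3.

Antiderivative: F(u) = cos(u/2 + 1)/3; value = cos(3)/3 - cos(2)/3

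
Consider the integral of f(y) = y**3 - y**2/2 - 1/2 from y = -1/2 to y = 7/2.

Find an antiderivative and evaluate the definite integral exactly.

Antiderivative: F(y) = y**4/4 - y**3/6 - y/2; value = 85/3

The integrand splits into summands that can be handled one at a time.
F(y) = y**4/4 - y**3/6 - y/2 is an antiderivative of f.
Check: d/dy[y**4/4 - y**3/6 - y/2] = y**3 - y**2/2 - 1/2 = f(y).
F(7/2) = 5495/192; F(-1/2) = 55/192.
Integral = F(7/2) - F(-1/2) = 85/3.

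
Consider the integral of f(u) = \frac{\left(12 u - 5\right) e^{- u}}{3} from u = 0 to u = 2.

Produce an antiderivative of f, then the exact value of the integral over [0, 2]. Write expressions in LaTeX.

f has the shape v'r + vr' for v = - 4 u - \frac{7}{3} and r = e^{- u} — it is the derivative of the product v*r.
F(u) = - 4 u e^{- u} - \frac{7 e^{- u}}{3} is an antiderivative of f.
Check: d/du[- 4 u e^{- u} - \frac{7 e^{- u}}{3}] = \frac{\left(12 u - 5\right) e^{- u}}{3} = f(u).
F(2) = - \frac{31}{3 e^{2}}; F(0) = - \frac{7}{3}.
Integral = F(2) - F(0) = \frac{7}{3} - \frac{31}{3 e^{2}}.

Antiderivative: F(u) = - 4 u e^{- u} - \frac{7 e^{- u}}{3}; value = \frac{7}{3} - \frac{31}{3 e^{2}}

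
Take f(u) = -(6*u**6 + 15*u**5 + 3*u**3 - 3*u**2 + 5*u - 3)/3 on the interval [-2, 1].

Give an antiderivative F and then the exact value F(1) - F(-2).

Antiderivative: F(u) = -2*u**7/7 - 5*u**6/6 - u**4/4 + u**3/3 - 5*u**2/6 + u; value = 781/28

Recover f(u) by differentiating a candidate F(u); any mismatch rules it out.
F(u) = -2*u**7/7 - 5*u**6/6 - u**4/4 + u**3/3 - 5*u**2/6 + u is an antiderivative of f.
Check: d/du[-2*u**7/7 - 5*u**6/6 - u**4/4 + u**3/3 - 5*u**2/6 + u] = -2*u**6 - 5*u**5 - u**3 + u**2 - 5*u/3 + 1, which equals f(u).
F(1) = -73/84; F(-2) = -604/21.
Integral = F(1) - F(-2) = 781/28.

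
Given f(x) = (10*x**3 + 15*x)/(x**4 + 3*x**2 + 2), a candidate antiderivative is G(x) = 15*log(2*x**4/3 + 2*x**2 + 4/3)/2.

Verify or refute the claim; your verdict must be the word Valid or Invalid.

d/dx[G] = (30*x**3 + 45*x)/(x**4 + 3*x**2 + 2)
d/dx[G] - f(x) = (20*x**3 + 30*x)/(x**4 + 3*x**2 + 2) != 0.

Invalid: d/dx[G] - f = (20*x**3 + 30*x)/(x**4 + 3*x**2 + 2), which is not 0.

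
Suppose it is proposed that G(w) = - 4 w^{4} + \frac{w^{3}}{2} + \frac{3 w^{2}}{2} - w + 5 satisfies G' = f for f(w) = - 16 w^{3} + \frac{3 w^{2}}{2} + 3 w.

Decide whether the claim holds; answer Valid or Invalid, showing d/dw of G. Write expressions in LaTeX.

d/dw[G] = - 16 w^{3} + \frac{3 w^{2}}{2} + 3 w - 1
d/dw[G] - f(w) = -1 != 0.

Invalid: d/dw[G] - f = -1, which is not 0.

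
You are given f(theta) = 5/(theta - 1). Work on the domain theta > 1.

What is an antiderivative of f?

An antiderivative is F(theta) = 5*log(theta/2 - 1/2).

An antiderivative F(theta) passes only if d/dtheta[F] lands on f(theta) exactly.
Check: d/dtheta[5*log(theta/2 - 1/2)] = 5/(theta - 1) = f(theta).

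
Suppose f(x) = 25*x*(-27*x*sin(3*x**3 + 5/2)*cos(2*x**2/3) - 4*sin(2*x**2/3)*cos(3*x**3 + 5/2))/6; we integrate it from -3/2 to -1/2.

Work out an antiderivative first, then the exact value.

f has the shape u'v + uv' for u = 25*cos(2*x**2/3)/2 and v = cos(3*x**3 + 5/2) — it is the derivative of the product u*v.
F(x) = 25*cos(2*x**2/3)*cos(3*x**3 + 5/2)/2 is an antiderivative of f.
Check: d/dx[25*cos(2*x**2/3)*cos(3*x**3 + 5/2)/2] = -225*x**2*sin(3*x**3 + 5/2)*cos(2*x**2/3)/2 - 50*x*sin(2*x**2/3)*cos(3*x**3 + 5/2)/3, which equals f(x).
F(-1/2) = 25*cos(1/6)*cos(17/8)/2; F(-3/2) = 25*cos(3/2)*cos(61/8)/2.
Integral = F(-1/2) - F(-3/2) = 25*cos(1/6)*cos(17/8)/2 - 25*cos(3/2)*cos(61/8)/2.

Antiderivative: F(x) = 25*cos(2*x**2/3)*cos(3*x**3 + 5/2)/2; value = 25*cos(1/6)*cos(17/8)/2 - 25*cos(3/2)*cos(61/8)/2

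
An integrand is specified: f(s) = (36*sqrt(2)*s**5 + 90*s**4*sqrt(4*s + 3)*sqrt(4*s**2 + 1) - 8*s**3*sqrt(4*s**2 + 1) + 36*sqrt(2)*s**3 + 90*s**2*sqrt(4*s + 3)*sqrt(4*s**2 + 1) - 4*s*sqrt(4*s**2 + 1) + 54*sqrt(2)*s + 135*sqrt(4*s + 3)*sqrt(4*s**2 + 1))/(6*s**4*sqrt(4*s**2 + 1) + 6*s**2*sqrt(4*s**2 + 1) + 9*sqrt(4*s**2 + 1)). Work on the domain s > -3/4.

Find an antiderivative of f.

An antiderivative is F(s) = (60*s*sqrt(4*s + 3) + 45*sqrt(4*s + 3) + 9*sqrt(2)*sqrt(4*s**2 + 1) - 2*log(2*s**4 + 2*s**2 + 3))/6.

For F(s) to be correct the identity F'(s) - f(s) = 0 must hold.
Check: d/ds[(60*s*sqrt(4*s + 3) + 45*sqrt(4*s + 3) + 9*sqrt(2)*sqrt(4*s**2 + 1) - 2*log(2*s**4 + 2*s**2 + 3))/6] = (36*sqrt(2)*s**5*sqrt(4*s + 3) + 360*s**5*sqrt(4*s**2 + 1) + 270*s**4*sqrt(4*s**2 + 1) - 8*s**3*sqrt(4*s + 3)*sqrt(4*s**2 + 1) + 36*sqrt(2)*s**3*sqrt(4*s + 3) + 360*s**3*sqrt(4*s**2 + 1) + 270*s**2*sqrt(4*s**2 + 1) - 4*s*sqrt(4*s + 3)*sqrt(4*s**2 + 1) + 54*sqrt(2)*s*sqrt(4*s + 3) + 540*s*sqrt(4*s**2 + 1) + 405*sqrt(4*s**2 + 1))/(6*s**4*sqrt(4*s + 3)*sqrt(4*s**2 + 1) + 6*s**2*sqrt(4*s + 3)*sqrt(4*s**2 + 1) + 9*sqrt(4*s + 3)*sqrt(4*s**2 + 1)), which equals f(s).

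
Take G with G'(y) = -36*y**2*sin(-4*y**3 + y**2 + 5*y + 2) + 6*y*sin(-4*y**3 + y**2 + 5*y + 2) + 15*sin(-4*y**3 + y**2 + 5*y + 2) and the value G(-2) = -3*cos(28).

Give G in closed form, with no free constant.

G(y) = -3*cos(-4*y**3 + y**2 + 5*y + 2)

The substitution u = -4*y**3 + y**2 + 5*y + 2 works: G'(y) is exactly (dG/du)*(du/dy) for that inner function.
A general antiderivative is -3*cos(-4*y**3 + y**2 + 5*y + 2) + C.
The condition gives C = -3*cos(28) - (-3*cos(28)) = 0.
So G(y) = -3*cos(-4*y**3 + y**2 + 5*y + 2).
Check: d/dy[-3*cos(-4*y**3 + y**2 + 5*y + 2)] = -36*y**2*sin(-4*y**3 + y**2 + 5*y + 2) + 6*y*sin(-4*y**3 + y**2 + 5*y + 2) + 15*sin(-4*y**3 + y**2 + 5*y + 2) = G'(y).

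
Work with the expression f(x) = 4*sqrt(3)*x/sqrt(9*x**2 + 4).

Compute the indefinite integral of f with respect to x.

F(x) = 4*sqrt(3)*sqrt(9*x**2 + 4)/9 + C

f matches the chain-rule pattern g'(h)*h' with inner function h(x) = 3*x**2 + 4/3; substituting u = h(x) collapses the integral.
Check: d/dx[4*sqrt(3)*sqrt(9*x**2 + 4)/9] = 4*sqrt(3)*x/sqrt(9*x**2 + 4) = f(x).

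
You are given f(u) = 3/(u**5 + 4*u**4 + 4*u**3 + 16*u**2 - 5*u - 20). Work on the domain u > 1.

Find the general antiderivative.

Factor the denominator ((u - 1)*(u + 1)*(u + 4)*(u**2 + 5)) and decompose: f = (u - 4)/(42*(u**2 + 5)) + 1/(105*(u + 4)) - 1/(12*(u + 1)) + 1/(20*(u - 1)); each piece integrates to a log, atan, or power term.
Check: d/du[log(u - 1)/20 - log(u + 1)/12 + log(u + 4)/105 + log(u**2 + 5)/84 - 2*sqrt(5)*atan(sqrt(5)*u/5)/105] = 3/(u**5 + 4*u**4 + 4*u**3 + 16*u**2 - 5*u - 20) = f(u).

F(u) = log(u - 1)/20 - log(u + 1)/12 + log(u + 4)/105 + log(u**2 + 5)/84 - 2*sqrt(5)*atan(sqrt(5)*u/5)/105 + C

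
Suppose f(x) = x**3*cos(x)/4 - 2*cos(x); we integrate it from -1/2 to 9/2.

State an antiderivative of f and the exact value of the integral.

Integrate term by term and add the pieces.
F(x) = x**3*sin(x)/4 + 3*x**2*cos(x)/4 - 3*x*sin(x)/2 - 2*sin(x) - 3*cos(x)/2 is an antiderivative of f.
Check: d/dx[x**3*sin(x)/4 + 3*x**2*cos(x)/4 - 3*x*sin(x)/2 - 2*sin(x) - 3*cos(x)/2] = x**3*cos(x)/4 - 2*cos(x) = f(x).
F(9/2) = 449*sin(9/2)/32 + 219*cos(9/2)/16; F(-1/2) = -21*cos(1/2)/16 + 41*sin(1/2)/32.
Integral = F(9/2) - F(-1/2) = 449*sin(9/2)/32 + 219*cos(9/2)/16 - 41*sin(1/2)/32 + 21*cos(1/2)/16.

Antiderivative: F(x) = x**3*sin(x)/4 + 3*x**2*cos(x)/4 - 3*x*sin(x)/2 - 2*sin(x) - 3*cos(x)/2; value = 449*sin(9/2)/32 + 219*cos(9/2)/16 - 41*sin(1/2)/32 + 21*cos(1/2)/16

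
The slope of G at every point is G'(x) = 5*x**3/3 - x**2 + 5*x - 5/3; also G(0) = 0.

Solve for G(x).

The integrand splits into summands that can be handled one at a time.
A general antiderivative is 5*x**4/12 - x**3/3 + 5*x**2/2 - 5*x/3 + C.
The condition gives C = 0 - (0) = 0.
So G(x) = 5*x**4/12 - x**3/3 + 5*x**2/2 - 5*x/3.
Check: d/dx[5*x**4/12 - x**3/3 + 5*x**2/2 - 5*x/3] = 5*x**3/3 - x**2 + 5*x - 5/3 = G'(x).

G(x) = 5*x**4/12 - x**3/3 + 5*x**2/2 - 5*x/3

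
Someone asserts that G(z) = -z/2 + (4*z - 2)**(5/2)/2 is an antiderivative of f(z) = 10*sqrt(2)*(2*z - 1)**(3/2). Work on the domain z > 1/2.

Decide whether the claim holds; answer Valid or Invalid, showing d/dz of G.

d/dz[G] = 20*sqrt(2)*z*sqrt(2*z - 1) - 10*sqrt(2)*sqrt(2*z - 1) - 1/2
d/dz[G] - f(z) = -1/2 != 0.

Invalid: d/dz[G] - f = -1/2, which is not 0.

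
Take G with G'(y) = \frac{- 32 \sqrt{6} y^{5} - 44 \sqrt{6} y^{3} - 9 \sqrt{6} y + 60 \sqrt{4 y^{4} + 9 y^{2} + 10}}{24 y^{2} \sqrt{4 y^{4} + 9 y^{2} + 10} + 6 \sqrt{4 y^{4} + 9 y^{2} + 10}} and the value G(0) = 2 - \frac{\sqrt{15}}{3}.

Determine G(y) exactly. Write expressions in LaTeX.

G(y) = - \frac{\sqrt{6} \sqrt{4 y^{4} + 9 y^{2} + 10}}{6} + 5 \operatorname{atan}{\left(2 y \right)} + 2

Any candidate G(y) must reproduce the stated G'(y) exactly.
A general antiderivative is - \sqrt{\frac{2 y^{4}}{3} + \frac{3 y^{2}}{2} + \frac{5}{3}} + 5 \operatorname{atan}{\left(2 y \right)} + C.
The condition gives C = 2 - \frac{\sqrt{15}}{3} - (- \frac{\sqrt{15}}{3}) = 2.
So G(y) = - \frac{\sqrt{6} \sqrt{4 y^{4} + 9 y^{2} + 10}}{6} + 5 \operatorname{atan}{\left(2 y \right)} + 2.
Check: d/dy[- \frac{\sqrt{6} \sqrt{4 y^{4} + 9 y^{2} + 10}}{6} + 5 \operatorname{atan}{\left(2 y \right)} + 2] = \frac{- 32 \sqrt{6} y^{5} - 44 \sqrt{6} y^{3} - 9 \sqrt{6} y + 60 \sqrt{4 y^{4} + 9 y^{2} + 10}}{24 y^{2} \sqrt{4 y^{4} + 9 y^{2} + 10} + 6 \sqrt{4 y^{4} + 9 y^{2} + 10}} = G'(y).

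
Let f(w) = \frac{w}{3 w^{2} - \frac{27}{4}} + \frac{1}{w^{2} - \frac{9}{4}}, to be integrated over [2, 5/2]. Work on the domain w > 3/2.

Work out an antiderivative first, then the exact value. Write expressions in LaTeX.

Antiderivative: F(w) = \frac{\log{\left(w - \frac{3}{2} \right)}}{2} - \frac{\log{\left(w + \frac{3}{2} \right)}}{6}; value = - \frac{\log{\left(4 \right)}}{6} + \frac{\log{\left(\frac{7}{2} \right)}}{6} + \frac{\log{\left(2 \right)}}{2}

Factor the denominator (3 \left(2 w - 3\right) \left(2 w + 3\right)) and decompose: f = - \frac{1}{3 \left(2 w + 3\right)} + \frac{1}{2 w - 3}; each piece integrates to a log, atan, or power term.
F(w) = \frac{\log{\left(w - \frac{3}{2} \right)}}{2} - \frac{\log{\left(w + \frac{3}{2} \right)}}{6} is an antiderivative of f.
Check: d/dw[\frac{\log{\left(w - \frac{3}{2} \right)}}{2} - \frac{\log{\left(w + \frac{3}{2} \right)}}{6}] = \frac{4 w + 12}{12 w^{2} - 27}, which equals f(w).
F(5/2) = - \frac{\log{\left(4 \right)}}{6}; F(2) = - \frac{\log{\left(2 \right)}}{2} - \frac{\log{\left(\frac{7}{2} \right)}}{6}.
Integral = F(5/2) - F(2) = - \frac{\log{\left(4 \right)}}{6} + \frac{\log{\left(\frac{7}{2} \right)}}{6} + \frac{\log{\left(2 \right)}}{2}.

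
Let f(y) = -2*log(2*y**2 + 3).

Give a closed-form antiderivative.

Since d/dy undoes antidifferentiation here, F'(y) = f(y) is required of F(y).
Check: d/dy[-2*y*log(2*y**2 + 3) + 4*y - 2*sqrt(6)*atan(sqrt(6)*y/3)] = -2*log(2*y**2 + 3) = f(y).

An antiderivative is F(y) = -2*y*log(2*y**2 + 3) + 4*y - 2*sqrt(6)*atan(sqrt(6)*y/3).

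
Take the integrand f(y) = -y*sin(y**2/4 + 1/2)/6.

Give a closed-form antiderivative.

The substitution u = y**2/4 + 1/2 works: f is exactly (dF/du)*(du/dy) for that inner function.
Check: d/dy[cos(y**2/4 + 1/2)/3] = -y*sin(y**2/4 + 1/2)/6 = f(y).

An antiderivative is F(y) = cos(y**2/4 + 1/2)/3.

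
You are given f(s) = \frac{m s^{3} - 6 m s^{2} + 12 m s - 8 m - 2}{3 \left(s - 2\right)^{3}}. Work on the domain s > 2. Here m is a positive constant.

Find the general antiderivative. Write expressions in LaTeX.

F(s) = \frac{m s^{3} - 4 m s^{2} + 4 m s + 1}{3 \left(s - 2\right)^{2}} + C

Any candidate F(s) must reproduce f(s) exactly when differentiated.
Check: d/ds[\frac{m s^{3} - 4 m s^{2} + 4 m s + 1}{3 \left(s - 2\right)^{2}}] = \frac{m s^{3} - 6 m s^{2} + 12 m s - 8 m - 2}{3 s^{3} - 18 s^{2} + 36 s - 24}, which equals f(s).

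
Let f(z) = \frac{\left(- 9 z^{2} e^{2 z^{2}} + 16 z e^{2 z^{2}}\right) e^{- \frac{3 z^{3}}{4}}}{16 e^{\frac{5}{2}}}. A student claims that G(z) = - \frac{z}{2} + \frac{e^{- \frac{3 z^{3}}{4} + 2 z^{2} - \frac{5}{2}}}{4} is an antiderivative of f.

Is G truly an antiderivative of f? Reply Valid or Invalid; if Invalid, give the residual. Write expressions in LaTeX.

d/dz[G] = \frac{\left(- 9 z^{2} + 16 z - 8 e^{\frac{5}{2}} e^{- 2 z^{2}} e^{\frac{3 z^{3}}{4}}\right) e^{2 z^{2}} e^{- \frac{3 z^{3}}{4}}}{16 e^{\frac{5}{2}}}
d/dz[G] - f(z) = - \frac{1}{2} != 0.

Invalid: d/dz[G] - f = - \frac{1}{2}, which is not 0.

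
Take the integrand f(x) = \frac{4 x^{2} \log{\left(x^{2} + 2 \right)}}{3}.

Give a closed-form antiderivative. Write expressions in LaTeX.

Check any antiderivative F(x) by computing F'(x) and comparing it with f(x).
Check: d/dx[\frac{4 \left(3 x^{3} \log{\left(x^{2} + 2 \right)} - 2 x^{3} + 12 x - 12 \sqrt{2} \operatorname{atan}{\left(\frac{\sqrt{2} x}{2} \right)}\right)}{27}] = \frac{4 x^{2} \log{\left(x^{2} + 2 \right)}}{3} = f(x).

An antiderivative is F(x) = \frac{4 \left(3 x^{3} \log{\left(x^{2} + 2 \right)} - 2 x^{3} + 12 x - 12 \sqrt{2} \operatorname{atan}{\left(\frac{\sqrt{2} x}{2} \right)}\right)}{27}.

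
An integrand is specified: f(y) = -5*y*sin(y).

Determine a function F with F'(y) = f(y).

An antiderivative F(y) passes only if d/dy[F] lands on f(y) exactly.
Check: d/dy[5*y*cos(y) - 5*sin(y)] = -5*y*sin(y) = f(y).

An antiderivative is F(y) = 5*y*cos(y) - 5*sin(y).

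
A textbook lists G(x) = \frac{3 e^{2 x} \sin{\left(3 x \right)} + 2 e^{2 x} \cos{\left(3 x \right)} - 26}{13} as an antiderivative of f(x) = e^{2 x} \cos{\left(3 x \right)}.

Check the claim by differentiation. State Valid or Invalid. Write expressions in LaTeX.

Valid - the claim checks out under differentiation.

d/dx[G] = e^{2 x} \cos{\left(3 x \right)}
This equals f(x) exactly, so the claim holds.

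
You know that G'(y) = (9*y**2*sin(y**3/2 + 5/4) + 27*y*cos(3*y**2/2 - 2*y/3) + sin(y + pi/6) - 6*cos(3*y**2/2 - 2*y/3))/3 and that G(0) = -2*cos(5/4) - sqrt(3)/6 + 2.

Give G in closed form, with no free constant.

Check a candidate G(y) by differentiating: d/dy[G] must match the given G'(y).
A general antiderivative is 3*sin(3*y**2/2 - 2*y/3) - cos(y + pi/6)/3 - 2*cos(y**3/2 + 5/4) + C.
The condition gives C = -2*cos(5/4) - sqrt(3)/6 + 2 - (-2*cos(5/4) - sqrt(3)/6) = 2.
So G(y) = 3*sin(3*y**2/2 - 2*y/3) - cos(y + pi/6)/3 - 2*cos(y**3/2 + 5/4) + 2.
Check: d/dy[3*sin(3*y**2/2 - 2*y/3) - cos(y + pi/6)/3 - 2*cos(y**3/2 + 5/4) + 2] = 3*y**2*sin(y**3/2 + 5/4) + 9*y*cos(3*y**2/2 - 2*y/3) + sin(y + pi/6)/3 - 2*cos(3*y**2/2 - 2*y/3), which equals G'(y).

G(y) = 3*sin(3*y**2/2 - 2*y/3) - cos(y + pi/6)/3 - 2*cos(y**3/2 + 5/4) + 2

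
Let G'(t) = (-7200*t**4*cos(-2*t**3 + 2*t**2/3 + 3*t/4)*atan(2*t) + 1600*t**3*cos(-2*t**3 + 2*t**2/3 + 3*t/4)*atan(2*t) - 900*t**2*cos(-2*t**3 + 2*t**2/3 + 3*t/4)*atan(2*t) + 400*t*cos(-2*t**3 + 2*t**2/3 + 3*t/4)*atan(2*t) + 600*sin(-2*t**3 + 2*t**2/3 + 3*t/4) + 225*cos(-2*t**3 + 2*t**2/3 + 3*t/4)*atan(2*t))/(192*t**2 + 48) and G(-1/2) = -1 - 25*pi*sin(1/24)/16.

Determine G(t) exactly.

G(t) = (25*sin(-2*t**3 + 2*t**2/3 + 3*t/4)*atan(2*t) - 4)/4

Recognize the product-rule pattern: G'(t) = u'v + uv' with u = 25*atan(2*t)/4, v = sin(-2*t**3 + 2*t**2/3 + 3*t/4), so integration by parts undoes it.
A general antiderivative is 25*sin(-2*t**3 + 2*t**2/3 + 3*t/4)*atan(2*t)/4 + C.
The condition gives C = -1 - 25*pi*sin(1/24)/16 - (-25*pi*sin(1/24)/16) = -1.
So G(t) = (25*sin(-2*t**3 + 2*t**2/3 + 3*t/4)*atan(2*t) - 4)/4.
Check: d/dt[(25*sin(-2*t**3 + 2*t**2/3 + 3*t/4)*atan(2*t) - 4)/4] = (-7200*t**4*cos(-2*t**3 + 2*t**2/3 + 3*t/4)*atan(2*t) + 1600*t**3*cos(-2*t**3 + 2*t**2/3 + 3*t/4)*atan(2*t) - 900*t**2*cos(-2*t**3 + 2*t**2/3 + 3*t/4)*atan(2*t) + 400*t*cos(-2*t**3 + 2*t**2/3 + 3*t/4)*atan(2*t) + 600*sin(-2*t**3 + 2*t**2/3 + 3*t/4) + 225*cos(-2*t**3 + 2*t**2/3 + 3*t/4)*atan(2*t))/(192*t**2 + 48) = G'(t).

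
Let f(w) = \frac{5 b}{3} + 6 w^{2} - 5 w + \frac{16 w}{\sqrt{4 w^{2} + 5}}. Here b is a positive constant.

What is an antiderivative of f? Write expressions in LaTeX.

An antiderivative is F(w) = \frac{5 b w}{3} + 2 w^{3} - \frac{5 w^{2}}{2} + 4 \sqrt{4 w^{2} + 5}.

Integrate term by term and add the pieces.
Check: d/dw[\frac{5 b w}{3} + 2 w^{3} - \frac{5 w^{2}}{2} + 4 \sqrt{4 w^{2} + 5}] = \frac{5 b \sqrt{4 w^{2} + 5} + 18 w^{2} \sqrt{4 w^{2} + 5} - 15 w \sqrt{4 w^{2} + 5} + 48 w}{3 \sqrt{4 w^{2} + 5}}, which equals f(w).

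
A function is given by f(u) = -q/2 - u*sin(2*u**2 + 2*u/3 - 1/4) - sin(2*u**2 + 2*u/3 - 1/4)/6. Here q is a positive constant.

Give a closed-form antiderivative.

An antiderivative is F(u) = -q*u/2 + cos(2*u**2 + 2*u/3 - 1/4)/4.

The integrand splits into summands that can be handled one at a time.
Check: d/du[-q*u/2 + cos(2*u**2 + 2*u/3 - 1/4)/4] = -q/2 - u*sin(2*u**2 + 2*u/3 - 1/4) - sin(2*u**2 + 2*u/3 - 1/4)/6 = f(u).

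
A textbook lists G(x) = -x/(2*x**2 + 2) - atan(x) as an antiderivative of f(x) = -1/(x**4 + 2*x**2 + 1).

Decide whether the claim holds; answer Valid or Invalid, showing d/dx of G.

Invalid: d/dx[G] - f = -1/(2*x**2 + 2), which is not 0.

d/dx[G] = (-x**2 - 3)/(2*x**4 + 4*x**2 + 2)
d/dx[G] - f(x) = -1/(2*x**2 + 2) != 0.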